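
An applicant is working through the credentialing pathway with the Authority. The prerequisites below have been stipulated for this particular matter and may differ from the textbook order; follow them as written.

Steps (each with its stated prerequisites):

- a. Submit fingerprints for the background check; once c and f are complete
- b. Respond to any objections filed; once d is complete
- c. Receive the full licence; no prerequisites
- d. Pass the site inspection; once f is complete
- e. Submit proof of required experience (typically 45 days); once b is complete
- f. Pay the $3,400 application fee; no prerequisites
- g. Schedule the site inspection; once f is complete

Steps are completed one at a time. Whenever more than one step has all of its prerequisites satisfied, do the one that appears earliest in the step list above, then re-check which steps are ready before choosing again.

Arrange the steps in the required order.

c f a d b e g

Nothing is required for c and f. c is listed earlier → c first.
That leaves f as the only ready step → f.
a, d and g are all available; a is listed earlier → a.
Ready: d and g. d is listed earlier → d.
Now b and g have their prerequisites met. b is listed earlier, so b next.
Now e and g have their prerequisites met. e is listed earlier, so e next.
Next only g has its prerequisites met → g.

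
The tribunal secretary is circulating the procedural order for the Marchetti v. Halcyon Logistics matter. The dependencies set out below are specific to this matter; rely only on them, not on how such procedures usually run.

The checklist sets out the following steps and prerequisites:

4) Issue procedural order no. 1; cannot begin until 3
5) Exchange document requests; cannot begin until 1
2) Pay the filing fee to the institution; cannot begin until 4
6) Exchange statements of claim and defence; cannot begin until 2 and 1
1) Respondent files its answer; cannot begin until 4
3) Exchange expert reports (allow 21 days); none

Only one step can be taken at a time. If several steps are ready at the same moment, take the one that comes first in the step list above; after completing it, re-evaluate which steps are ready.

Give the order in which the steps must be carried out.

3, 4, 2, 1, 5, 6

3 is the only step with nothing outstanding, so it goes first.
That leaves 4 as the only ready step → 4.
Ready: 2 and 1. 2 is listed earlier → 2.
1 needed 4, now all done → 1.
Ready: 5 and 6. 5 is listed earlier → 5.
Next only 6 has its prerequisites met → 6.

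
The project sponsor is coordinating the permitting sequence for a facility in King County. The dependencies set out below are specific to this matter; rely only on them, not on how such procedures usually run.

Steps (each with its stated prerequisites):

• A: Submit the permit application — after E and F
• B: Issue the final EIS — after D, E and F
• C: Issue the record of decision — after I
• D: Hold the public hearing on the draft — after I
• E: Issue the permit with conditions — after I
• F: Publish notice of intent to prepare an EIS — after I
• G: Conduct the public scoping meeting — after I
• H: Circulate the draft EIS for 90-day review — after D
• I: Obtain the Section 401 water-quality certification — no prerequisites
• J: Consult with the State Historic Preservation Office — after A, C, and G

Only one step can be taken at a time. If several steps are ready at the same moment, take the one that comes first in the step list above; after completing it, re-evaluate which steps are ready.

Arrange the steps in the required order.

I is the only step with nothing outstanding, so it goes first.
Now C, D, E, F and G have their prerequisites met. C is listed earlier, so C next.
Now D, E, F and G have their prerequisites met. D is listed earlier, so D next.
H now also ready, so the ready set is {E, F, G, H}; E is listed earlier → E.
Now F, G and H have their prerequisites met. F is listed earlier, so F next.
Ready: A, B, G and H. A is listed earlier → A.
B, G and H are all available; B is listed earlier → B.
Now G and H have their prerequisites met. G is listed earlier, so G next.
J now also ready, so the ready set is {H, J}; H is listed earlier → H.
J needed A, C and G, now all done → J.

I, C, D, E, F, A, B, G, H, J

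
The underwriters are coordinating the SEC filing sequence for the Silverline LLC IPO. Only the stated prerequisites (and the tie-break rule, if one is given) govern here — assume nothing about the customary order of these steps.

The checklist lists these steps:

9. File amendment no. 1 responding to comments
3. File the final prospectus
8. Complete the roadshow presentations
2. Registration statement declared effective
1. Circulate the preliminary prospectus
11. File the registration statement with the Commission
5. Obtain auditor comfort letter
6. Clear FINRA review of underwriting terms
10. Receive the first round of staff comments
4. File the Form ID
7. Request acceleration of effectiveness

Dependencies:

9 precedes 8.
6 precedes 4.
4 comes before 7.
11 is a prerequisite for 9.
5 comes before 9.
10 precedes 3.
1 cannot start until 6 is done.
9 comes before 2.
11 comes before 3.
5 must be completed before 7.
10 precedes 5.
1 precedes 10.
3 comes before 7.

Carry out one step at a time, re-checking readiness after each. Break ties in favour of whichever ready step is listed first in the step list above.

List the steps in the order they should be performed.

11, 6, 1, 10, 3, 5, 9, 8, 2, 4, 7

Nothing is required for 11 and 6. 11 is listed earlier → 11 first.
6 is the only step now ready → 6.
1 and 4 are both available; 1 is listed earlier → 1.
10 now also ready, so the ready set is {10, 4}; 10 is listed earlier → 10.
3 and 5 now also ready, so the ready set is {3, 5, 4}; 3 is listed earlier → 3.
Ready: 5 and 4. 5 is listed earlier → 5.
9 now also ready, so the ready set is {9, 4}; 9 is listed earlier → 9.
8 and 2 now also ready, so the ready set is {8, 2, 4}; 8 is listed earlier → 8.
Now 2 and 4 have their prerequisites met. 2 is listed earlier, so 2 next.
That leaves 4 as the only ready step → 4.
7 is the only step now ready → 7.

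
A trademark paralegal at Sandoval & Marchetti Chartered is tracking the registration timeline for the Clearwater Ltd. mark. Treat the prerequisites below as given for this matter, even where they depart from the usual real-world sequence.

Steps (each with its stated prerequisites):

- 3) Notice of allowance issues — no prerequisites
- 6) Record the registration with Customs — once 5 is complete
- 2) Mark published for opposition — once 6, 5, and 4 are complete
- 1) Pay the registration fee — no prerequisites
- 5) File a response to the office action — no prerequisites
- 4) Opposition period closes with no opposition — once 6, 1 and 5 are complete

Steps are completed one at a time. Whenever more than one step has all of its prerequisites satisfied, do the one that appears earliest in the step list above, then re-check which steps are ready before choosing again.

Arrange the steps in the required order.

3, 1, 5, 6, 4, 2

Nothing is required for 3, 1 and 5. 3 is listed earlier → 3 first.
Ready: 1 and 5. 1 is listed earlier → 1.
Next only 5 has its prerequisites met → 5.
6 needed 5, now all done → 6.
Next only 4 has its prerequisites met → 4.
Next only 2 has its prerequisites met → 2.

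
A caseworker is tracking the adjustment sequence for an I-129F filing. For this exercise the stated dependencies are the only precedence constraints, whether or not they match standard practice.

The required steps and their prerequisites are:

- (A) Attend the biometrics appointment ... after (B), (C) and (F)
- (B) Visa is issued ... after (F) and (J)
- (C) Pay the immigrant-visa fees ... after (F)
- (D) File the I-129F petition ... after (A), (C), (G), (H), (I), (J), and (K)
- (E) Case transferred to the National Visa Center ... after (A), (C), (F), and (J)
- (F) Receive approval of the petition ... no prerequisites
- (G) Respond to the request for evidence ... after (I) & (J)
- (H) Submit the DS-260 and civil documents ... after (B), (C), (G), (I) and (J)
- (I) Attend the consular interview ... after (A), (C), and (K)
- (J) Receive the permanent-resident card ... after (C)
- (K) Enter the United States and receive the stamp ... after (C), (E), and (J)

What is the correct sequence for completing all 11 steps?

(F) has no prerequisites → (F) first.
That leaves (C) as the only ready step → (C).
Next only (J) has its prerequisites met → (J).
(B) needed (F) and (J), now all done → (B).
(A) needed (B), (C) and (F), now all done → (A).
(E) needed (A), (C), (F) and (J), now all done → (E).
That leaves (K) as the only ready step → (K).
That leaves (I) as the only ready step → (I).
Next only (G) has its prerequisites met → (G).
Next only (H) has its prerequisites met → (H).
(D) needed (A), (C), (G), (H), (I), (J) and (K), now all done → (D).

(F), (C), (J), (B), (A), (E), (K), (I), (G), (H), (D)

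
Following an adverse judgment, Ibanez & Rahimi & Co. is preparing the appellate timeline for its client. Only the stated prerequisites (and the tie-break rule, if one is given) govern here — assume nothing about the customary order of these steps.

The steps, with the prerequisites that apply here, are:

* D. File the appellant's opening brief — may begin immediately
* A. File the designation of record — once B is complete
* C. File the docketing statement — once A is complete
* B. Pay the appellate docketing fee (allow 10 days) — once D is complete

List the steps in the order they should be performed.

D, B, A, C

D is the only step with nothing outstanding, so it goes first.
That leaves B as the only ready step → B.
Next only A has its prerequisites met → A.
C needed A, now all done → C.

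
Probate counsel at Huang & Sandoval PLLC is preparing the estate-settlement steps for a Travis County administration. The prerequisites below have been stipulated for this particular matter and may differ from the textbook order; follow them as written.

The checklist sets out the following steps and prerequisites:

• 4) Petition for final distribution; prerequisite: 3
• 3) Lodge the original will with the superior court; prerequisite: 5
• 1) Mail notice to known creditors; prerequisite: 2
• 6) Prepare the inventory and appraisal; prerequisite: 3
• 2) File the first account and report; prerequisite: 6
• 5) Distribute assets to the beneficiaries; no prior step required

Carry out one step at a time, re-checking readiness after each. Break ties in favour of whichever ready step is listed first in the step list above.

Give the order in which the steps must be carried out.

5 → 3 → 4 → 6 → 2 → 1

5 is the only step with nothing outstanding, so it goes first.
That leaves 3 as the only ready step → 3.
Ready: 4 and 6. 4 is listed earlier → 4.
6 is the only step now ready → 6.
That leaves 2 as the only ready step → 2.
Next only 1 has its prerequisites met → 1.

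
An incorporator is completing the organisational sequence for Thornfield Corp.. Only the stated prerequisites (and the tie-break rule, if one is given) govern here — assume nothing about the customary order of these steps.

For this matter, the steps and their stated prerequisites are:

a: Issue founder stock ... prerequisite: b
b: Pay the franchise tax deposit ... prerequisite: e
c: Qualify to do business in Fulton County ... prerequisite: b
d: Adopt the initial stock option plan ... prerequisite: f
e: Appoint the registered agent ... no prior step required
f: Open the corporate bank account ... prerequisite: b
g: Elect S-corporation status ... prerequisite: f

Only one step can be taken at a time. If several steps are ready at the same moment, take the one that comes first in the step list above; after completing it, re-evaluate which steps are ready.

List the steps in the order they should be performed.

e, b, a, c, f, d, g

e has no prerequisites → e first.
b needed e, now all done → b.
Now a, c and f have their prerequisites met. a is listed earlier, so a next.
c and f are both available; c is listed earlier → c.
That leaves f as the only ready step → f.
d and g are both available; d is listed earlier → d.
g needed f, now all done → g.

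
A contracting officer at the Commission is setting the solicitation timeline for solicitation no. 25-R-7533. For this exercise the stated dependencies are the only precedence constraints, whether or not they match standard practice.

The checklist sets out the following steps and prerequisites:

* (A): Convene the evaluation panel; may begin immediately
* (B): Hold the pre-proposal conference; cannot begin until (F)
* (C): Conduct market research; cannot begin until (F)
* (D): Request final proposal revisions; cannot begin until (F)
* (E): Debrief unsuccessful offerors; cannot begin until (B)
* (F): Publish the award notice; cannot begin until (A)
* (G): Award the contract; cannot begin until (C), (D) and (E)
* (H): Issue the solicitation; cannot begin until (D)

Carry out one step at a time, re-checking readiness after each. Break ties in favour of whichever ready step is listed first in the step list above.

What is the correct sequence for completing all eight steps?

(A) (F) (B) (C) (D) (E) (G) (H)

(A) is the only step with nothing outstanding, so it goes first.
Next only (F) has its prerequisites met → (F).
Ready: (B), (C) and (D). (B) is listed earlier → (B).
Ready: (C), (D) and (E). (C) is listed earlier → (C).
(D) and (E) are both available; (D) is listed earlier → (D).
Now (E) and (H) have their prerequisites met. (E) is listed earlier, so (E) next.
Now (G) and (H) have their prerequisites met. (G) is listed earlier, so (G) next.
(H) needed (D), now all done → (H).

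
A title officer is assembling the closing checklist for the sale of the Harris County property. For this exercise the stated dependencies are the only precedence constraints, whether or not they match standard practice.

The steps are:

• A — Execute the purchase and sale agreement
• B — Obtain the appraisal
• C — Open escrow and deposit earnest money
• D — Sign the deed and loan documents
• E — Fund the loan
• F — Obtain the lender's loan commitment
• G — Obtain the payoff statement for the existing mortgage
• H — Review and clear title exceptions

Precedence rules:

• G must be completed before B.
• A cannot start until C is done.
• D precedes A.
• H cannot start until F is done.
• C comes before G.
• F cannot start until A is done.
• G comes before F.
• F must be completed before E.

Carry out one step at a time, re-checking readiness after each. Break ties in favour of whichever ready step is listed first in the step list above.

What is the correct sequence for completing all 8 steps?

Nothing is required for C and D. C is listed earlier → C first.
G now also ready, so the ready set is {D, G}; D is listed earlier → D.
A now also ready, so the ready set is {A, G}; A is listed earlier → A.
G needed C, now all done → G.
Ready: B and F. B is listed earlier → B.
Next only F has its prerequisites met → F.
Ready: E and H. E is listed earlier → E.
H needed F, now all done → H.

C D A G B F E H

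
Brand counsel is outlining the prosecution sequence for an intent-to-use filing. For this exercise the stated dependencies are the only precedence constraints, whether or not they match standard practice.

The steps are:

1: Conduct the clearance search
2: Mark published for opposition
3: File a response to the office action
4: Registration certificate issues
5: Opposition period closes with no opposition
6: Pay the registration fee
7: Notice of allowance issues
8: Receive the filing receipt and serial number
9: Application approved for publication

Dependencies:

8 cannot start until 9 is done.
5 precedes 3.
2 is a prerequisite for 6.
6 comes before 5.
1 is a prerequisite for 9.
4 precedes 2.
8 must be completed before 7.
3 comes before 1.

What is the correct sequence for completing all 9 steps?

4 has no prerequisites → 4 first.
2 needed 4, now all done → 2.
That leaves 6 as the only ready step → 6.
Next only 5 has its prerequisites met → 5.
3 needed 5, now all done → 3.
Next only 1 has its prerequisites met → 1.
9 needed 1, now all done → 9.
Next only 8 has its prerequisites met → 8.
7 needed 8, now all done → 7.

4, 2, 6, 5, 3, 1, 9, 8, 7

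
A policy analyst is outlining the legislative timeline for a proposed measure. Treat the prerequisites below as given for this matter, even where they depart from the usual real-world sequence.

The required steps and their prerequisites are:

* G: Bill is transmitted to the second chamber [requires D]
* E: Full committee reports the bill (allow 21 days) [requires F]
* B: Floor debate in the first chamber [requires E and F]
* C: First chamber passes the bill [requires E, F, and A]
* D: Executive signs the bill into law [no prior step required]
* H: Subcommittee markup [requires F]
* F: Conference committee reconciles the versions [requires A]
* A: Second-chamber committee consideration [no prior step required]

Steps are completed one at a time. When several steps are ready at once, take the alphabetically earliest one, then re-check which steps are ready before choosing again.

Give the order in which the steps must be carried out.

Nothing is required for A and D. A has the earlier label → A first.
Ready: D and F. D has the earlier label → D.
G now also ready, so the ready set is {F, G}; F has the earlier label → F.
E and H now also ready, so the ready set is {E, G, H}; E has the earlier label → E.
B, C, G and H are all available; B has the earlier label → B.
C, G and H are all available; C has the earlier label → C.
Now G and H have their prerequisites met. G has the earlier label, so G next.
H needed F, now all done → H.

A → D → F → E → B → C → G → H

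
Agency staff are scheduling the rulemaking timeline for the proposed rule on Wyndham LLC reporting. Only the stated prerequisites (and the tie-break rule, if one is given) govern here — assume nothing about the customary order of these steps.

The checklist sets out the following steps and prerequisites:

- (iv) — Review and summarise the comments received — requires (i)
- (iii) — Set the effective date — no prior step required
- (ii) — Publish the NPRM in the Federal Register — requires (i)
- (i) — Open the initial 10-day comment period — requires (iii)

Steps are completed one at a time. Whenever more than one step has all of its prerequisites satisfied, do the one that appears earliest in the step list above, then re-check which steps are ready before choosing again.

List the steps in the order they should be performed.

(iii), (i), (iv), (ii)

(iii) is the only step with nothing outstanding, so it goes first.
That leaves (i) as the only ready step → (i).
Now (iv) and (ii) have their prerequisites met. (iv) is listed earlier, so (iv) next.
(ii) is the only step now ready → (ii).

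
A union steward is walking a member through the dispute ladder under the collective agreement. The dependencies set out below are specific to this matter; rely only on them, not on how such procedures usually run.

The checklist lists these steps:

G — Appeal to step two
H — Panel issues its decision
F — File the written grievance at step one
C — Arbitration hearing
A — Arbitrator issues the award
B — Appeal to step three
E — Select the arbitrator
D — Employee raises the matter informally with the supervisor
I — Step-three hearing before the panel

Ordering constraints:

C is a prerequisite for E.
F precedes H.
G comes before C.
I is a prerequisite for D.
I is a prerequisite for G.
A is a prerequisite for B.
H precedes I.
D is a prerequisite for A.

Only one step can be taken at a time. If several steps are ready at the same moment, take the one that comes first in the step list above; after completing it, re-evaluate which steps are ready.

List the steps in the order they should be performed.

F H I G C E D A B

F is the only step with nothing outstanding, so it goes first.
H is the only step now ready → H.
Next only I has its prerequisites met → I.
Ready: G and D. G is listed earlier → G.
C now also ready, so the ready set is {C, D}; C is listed earlier → C.
E now also ready, so the ready set is {E, D}; E is listed earlier → E.
D needed I, now all done → D.
A needed D, now all done → A.
Next only B has its prerequisites met → B.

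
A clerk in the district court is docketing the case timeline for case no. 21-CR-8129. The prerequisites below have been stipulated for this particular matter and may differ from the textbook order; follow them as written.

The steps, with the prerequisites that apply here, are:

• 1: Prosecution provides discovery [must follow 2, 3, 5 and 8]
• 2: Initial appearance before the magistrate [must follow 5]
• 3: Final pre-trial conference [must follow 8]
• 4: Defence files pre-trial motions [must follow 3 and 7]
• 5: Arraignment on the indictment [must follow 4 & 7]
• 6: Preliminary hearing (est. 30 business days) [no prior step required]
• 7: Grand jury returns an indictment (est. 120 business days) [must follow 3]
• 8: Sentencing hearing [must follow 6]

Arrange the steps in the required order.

6 8 3 7 4 5 2 1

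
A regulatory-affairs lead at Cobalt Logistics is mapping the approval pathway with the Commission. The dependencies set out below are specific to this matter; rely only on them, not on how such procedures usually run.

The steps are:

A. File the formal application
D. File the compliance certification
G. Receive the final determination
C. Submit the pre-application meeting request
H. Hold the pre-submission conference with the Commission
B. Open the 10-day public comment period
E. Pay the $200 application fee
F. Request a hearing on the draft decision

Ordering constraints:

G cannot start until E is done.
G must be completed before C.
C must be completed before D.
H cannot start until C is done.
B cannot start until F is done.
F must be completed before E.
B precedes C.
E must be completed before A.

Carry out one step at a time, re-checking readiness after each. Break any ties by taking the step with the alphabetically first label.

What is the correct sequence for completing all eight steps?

F has no prerequisites → F first.
Now B and E have their prerequisites met. B has the earlier label, so B next.
E needed F, now all done → E.
Now A and G have their prerequisites met. A has the earlier label, so A next.
That leaves G as the only ready step → G.
C needed B and G, now all done → C.
Ready: D and H. D has the earlier label → D.
That leaves H as the only ready step → H.

F B E A G C D H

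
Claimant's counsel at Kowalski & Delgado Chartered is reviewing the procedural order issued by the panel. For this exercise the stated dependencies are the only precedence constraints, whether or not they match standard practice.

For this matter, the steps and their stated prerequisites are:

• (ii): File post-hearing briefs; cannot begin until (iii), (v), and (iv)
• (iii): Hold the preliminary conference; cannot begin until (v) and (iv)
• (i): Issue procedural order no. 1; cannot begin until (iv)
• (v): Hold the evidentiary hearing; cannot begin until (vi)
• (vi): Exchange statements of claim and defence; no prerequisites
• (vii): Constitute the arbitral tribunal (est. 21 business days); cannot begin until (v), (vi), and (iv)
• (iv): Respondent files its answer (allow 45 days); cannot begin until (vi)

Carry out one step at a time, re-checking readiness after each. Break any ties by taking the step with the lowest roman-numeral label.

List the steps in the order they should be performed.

(vi), (iv), (i), (v), (iii), (ii), (vii)

Only (vi) has no prerequisites, so it is first.
Ready: (iv) and (v). (iv) has the earlier label → (iv).
Ready: (i) and (v). (i) has the earlier label → (i).
Next only (v) has its prerequisites met → (v).
(iii) and (vii) are both available; (iii) has the earlier label → (iii).
Now (ii) and (vii) have their prerequisites met. (ii) has the earlier label, so (ii) next.
That leaves (vii) as the only ready step → (vii).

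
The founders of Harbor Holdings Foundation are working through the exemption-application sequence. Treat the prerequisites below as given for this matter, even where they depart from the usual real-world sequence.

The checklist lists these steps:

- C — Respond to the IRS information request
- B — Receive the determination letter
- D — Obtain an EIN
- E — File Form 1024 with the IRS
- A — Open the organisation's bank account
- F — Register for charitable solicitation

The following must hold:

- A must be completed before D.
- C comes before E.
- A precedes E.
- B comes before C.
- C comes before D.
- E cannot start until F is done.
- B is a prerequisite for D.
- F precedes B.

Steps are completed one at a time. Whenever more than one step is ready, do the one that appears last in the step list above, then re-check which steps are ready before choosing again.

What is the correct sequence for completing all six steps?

F, A, B, C, E, D

Nothing is required for F and A. F is listed later → F first.
Now A and B have their prerequisites met. A is listed later, so A next.
Next only B has its prerequisites met → B.
Next only C has its prerequisites met → C.
E and D are both available; E is listed later → E.
D needed A, B and C, now all done → D.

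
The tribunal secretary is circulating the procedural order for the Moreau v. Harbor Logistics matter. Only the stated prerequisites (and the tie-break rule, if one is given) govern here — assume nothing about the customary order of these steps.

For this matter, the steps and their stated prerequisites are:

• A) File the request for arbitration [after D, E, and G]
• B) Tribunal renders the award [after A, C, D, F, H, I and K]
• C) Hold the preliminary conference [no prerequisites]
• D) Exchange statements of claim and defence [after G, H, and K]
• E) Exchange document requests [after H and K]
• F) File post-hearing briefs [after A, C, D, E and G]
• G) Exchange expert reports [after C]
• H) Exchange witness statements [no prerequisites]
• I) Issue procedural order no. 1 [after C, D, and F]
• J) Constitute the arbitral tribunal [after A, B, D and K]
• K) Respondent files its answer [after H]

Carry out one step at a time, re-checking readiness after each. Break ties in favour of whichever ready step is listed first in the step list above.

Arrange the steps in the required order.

C, G, H, K, D, E, A, F, I, B, J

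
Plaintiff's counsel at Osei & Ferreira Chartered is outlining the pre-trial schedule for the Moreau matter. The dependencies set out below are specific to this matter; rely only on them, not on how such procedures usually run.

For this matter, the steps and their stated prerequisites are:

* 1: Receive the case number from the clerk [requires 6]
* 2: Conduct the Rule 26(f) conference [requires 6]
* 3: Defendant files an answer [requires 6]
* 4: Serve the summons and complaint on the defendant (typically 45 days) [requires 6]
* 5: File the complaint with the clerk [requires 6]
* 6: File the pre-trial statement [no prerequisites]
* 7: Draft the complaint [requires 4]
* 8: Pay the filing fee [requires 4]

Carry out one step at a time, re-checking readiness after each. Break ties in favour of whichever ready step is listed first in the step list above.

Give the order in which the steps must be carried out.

6 → 1 → 2 → 3 → 4 → 5 → 7 → 8

Only 6 has no prerequisites, so it is first.
1, 2, 3, 4 and 5 are all available; 1 is listed earlier → 1.
Now 2, 3, 4 and 5 have their prerequisites met. 2 is listed earlier, so 2 next.
Ready: 3, 4 and 5. 3 is listed earlier → 3.
Now 4 and 5 have their prerequisites met. 4 is listed earlier, so 4 next.
Ready: 5, 7 and 8. 5 is listed earlier → 5.
Now 7 and 8 have their prerequisites met. 7 is listed earlier, so 7 next.
That leaves 8 as the only ready step → 8.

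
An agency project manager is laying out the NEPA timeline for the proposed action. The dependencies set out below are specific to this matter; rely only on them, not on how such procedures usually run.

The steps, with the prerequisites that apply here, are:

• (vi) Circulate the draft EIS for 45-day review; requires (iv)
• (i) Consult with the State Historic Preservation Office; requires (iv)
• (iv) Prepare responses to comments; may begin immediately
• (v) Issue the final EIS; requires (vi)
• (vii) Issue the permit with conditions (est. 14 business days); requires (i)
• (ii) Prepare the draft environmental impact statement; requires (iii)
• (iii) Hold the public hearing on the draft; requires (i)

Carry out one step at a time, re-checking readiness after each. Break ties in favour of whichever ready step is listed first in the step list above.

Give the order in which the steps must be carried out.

(iv) has no prerequisites → (iv) first.
(vi) and (i) are both available; (vi) is listed earlier → (vi).
(i) and (v) are both available; (i) is listed earlier → (i).
Ready: (v), (vii) and (iii). (v) is listed earlier → (v).
Now (vii) and (iii) have their prerequisites met. (vii) is listed earlier, so (vii) next.
(iii) is the only step now ready → (iii).
That leaves (ii) as the only ready step → (ii).

(iv), (vi), (i), (v), (vii), (iii), (ii)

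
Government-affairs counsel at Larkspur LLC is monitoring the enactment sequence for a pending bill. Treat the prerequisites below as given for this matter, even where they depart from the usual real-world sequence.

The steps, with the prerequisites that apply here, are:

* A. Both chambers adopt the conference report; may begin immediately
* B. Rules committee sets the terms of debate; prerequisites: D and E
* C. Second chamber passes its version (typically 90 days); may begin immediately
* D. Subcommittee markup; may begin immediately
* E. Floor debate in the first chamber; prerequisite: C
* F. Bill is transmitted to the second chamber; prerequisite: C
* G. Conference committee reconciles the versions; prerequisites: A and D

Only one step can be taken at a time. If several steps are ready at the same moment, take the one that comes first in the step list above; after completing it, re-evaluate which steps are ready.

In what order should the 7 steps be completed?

A, C and D have no prerequisites; A is listed earlier, so A is first.
Now C and D have their prerequisites met. C is listed earlier, so C next.
D, E and F are all available; D is listed earlier → D.
Ready: E, F and G. E is listed earlier → E.
Now B, F and G have their prerequisites met. B is listed earlier, so B next.
Now F and G have their prerequisites met. F is listed earlier, so F next.
G needed A and D, now all done → G.

A C D E B F G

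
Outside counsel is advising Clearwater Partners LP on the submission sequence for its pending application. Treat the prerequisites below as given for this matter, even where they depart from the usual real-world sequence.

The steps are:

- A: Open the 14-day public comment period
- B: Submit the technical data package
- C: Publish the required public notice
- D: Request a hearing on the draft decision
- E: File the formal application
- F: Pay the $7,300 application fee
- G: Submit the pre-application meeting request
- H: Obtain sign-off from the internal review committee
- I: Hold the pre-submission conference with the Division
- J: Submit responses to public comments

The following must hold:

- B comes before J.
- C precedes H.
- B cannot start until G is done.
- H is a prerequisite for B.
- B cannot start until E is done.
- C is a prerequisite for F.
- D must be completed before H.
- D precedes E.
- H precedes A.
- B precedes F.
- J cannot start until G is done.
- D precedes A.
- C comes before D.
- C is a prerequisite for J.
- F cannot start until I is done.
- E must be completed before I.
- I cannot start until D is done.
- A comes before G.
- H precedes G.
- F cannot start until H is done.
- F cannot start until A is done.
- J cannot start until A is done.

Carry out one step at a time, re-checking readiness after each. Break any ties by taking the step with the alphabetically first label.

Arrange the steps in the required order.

C, D, E, H, A, G, B, I, F, J

C is the only step with nothing outstanding, so it goes first.
Next only D has its prerequisites met → D.
Now E and H have their prerequisites met. E has the earlier label, so E next.
I now also ready, so the ready set is {H, I}; H has the earlier label → H.
A now also ready, so the ready set is {A, I}; A has the earlier label → A.
G now also ready, so the ready set is {G, I}; G has the earlier label → G.
Ready: B and I. B has the earlier label → B.
I and J are both available; I has the earlier label → I.
Ready: F and J. F has the earlier label → F.
J needed A, B, C and G, now all done → J.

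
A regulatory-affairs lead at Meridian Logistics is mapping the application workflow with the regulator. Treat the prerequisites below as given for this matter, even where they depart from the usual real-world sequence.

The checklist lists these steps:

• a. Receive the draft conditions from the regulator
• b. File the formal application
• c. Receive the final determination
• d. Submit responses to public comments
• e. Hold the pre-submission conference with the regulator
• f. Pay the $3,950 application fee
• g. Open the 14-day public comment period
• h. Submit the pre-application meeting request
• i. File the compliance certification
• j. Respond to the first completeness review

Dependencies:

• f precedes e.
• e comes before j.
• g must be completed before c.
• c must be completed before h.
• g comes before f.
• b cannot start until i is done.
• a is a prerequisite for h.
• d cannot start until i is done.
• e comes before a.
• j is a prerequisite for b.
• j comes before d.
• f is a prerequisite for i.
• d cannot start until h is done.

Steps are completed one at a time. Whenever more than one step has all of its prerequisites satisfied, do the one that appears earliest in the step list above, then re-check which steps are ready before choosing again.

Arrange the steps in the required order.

g, c, f, e, a, h, i, j, b, d

g is the only step with nothing outstanding, so it goes first.
Now c and f have their prerequisites met. c is listed earlier, so c next.
f is the only step now ready → f.
e and i are both available; e is listed earlier → e.
Ready: a, i and j. a is listed earlier → a.
Now h, i and j have their prerequisites met. h is listed earlier, so h next.
Now i and j have their prerequisites met. i is listed earlier, so i next.
j is the only step now ready → j.
b and d are both available; b is listed earlier → b.
That leaves d as the only ready step → d.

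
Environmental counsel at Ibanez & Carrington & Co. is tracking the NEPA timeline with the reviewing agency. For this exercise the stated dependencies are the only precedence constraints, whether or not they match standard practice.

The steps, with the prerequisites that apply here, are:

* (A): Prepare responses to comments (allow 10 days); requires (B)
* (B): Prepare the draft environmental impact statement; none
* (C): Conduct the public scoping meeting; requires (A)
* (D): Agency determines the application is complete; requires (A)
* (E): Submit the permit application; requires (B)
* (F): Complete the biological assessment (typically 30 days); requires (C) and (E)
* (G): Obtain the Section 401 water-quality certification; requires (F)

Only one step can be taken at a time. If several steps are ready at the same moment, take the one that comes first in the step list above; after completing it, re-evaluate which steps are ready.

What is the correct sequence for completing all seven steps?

(B) is the only step with nothing outstanding, so it goes first.
Now (A) and (E) have their prerequisites met. (A) is listed earlier, so (A) next.
(C) and (D) now also ready, so the ready set is {(C), (D), (E)}; (C) is listed earlier → (C).
Ready: (D) and (E). (D) is listed earlier → (D).
Next only (E) has its prerequisites met → (E).
Next only (F) has its prerequisites met → (F).
That leaves (G) as the only ready step → (G).

(B) (A) (C) (D) (E) (F) (G)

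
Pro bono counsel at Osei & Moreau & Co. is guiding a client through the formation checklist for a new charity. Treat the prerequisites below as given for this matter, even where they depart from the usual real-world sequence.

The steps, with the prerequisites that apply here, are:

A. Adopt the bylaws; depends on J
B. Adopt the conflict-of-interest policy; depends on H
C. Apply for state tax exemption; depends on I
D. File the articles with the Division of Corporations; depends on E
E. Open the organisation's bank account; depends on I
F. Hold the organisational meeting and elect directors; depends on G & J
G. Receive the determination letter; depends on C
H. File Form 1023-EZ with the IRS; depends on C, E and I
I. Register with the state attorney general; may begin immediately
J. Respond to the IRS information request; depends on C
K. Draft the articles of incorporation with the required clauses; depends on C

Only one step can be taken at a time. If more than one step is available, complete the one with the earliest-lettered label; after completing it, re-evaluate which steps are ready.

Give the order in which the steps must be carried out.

I has no prerequisites → I first.
Ready: C and E. C has the earlier label → C.
G, J and K now also ready, so the ready set is {E, G, J, K}; E has the earlier label → E.
D, G, H, J and K are all available; D has the earlier label → D.
G, H, J and K are all available; G has the earlier label → G.
H, J and K are all available; H has the earlier label → H.
B now also ready, so the ready set is {B, J, K}; B has the earlier label → B.
Ready: J and K. J has the earlier label → J.
A and F now also ready, so the ready set is {A, F, K}; A has the earlier label → A.
Ready: F and K. F has the earlier label → F.
That leaves K as the only ready step → K.

I, C, E, D, G, H, B, J, A, F, K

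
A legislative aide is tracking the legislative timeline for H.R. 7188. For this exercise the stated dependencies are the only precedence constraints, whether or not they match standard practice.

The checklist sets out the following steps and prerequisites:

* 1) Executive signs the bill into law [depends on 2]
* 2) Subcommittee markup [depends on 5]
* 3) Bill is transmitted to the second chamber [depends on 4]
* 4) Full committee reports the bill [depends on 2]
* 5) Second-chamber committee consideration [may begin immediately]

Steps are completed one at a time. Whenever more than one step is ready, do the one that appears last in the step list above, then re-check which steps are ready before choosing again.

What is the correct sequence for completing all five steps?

5 is the only step with nothing outstanding, so it goes first.
2 needed 5, now all done → 2.
Now 4 and 1 have their prerequisites met. 4 is listed later, so 4 next.
3 now also ready, so the ready set is {3, 1}; 3 is listed later → 3.
1 needed 2, now all done → 1.

5 2 4 3 1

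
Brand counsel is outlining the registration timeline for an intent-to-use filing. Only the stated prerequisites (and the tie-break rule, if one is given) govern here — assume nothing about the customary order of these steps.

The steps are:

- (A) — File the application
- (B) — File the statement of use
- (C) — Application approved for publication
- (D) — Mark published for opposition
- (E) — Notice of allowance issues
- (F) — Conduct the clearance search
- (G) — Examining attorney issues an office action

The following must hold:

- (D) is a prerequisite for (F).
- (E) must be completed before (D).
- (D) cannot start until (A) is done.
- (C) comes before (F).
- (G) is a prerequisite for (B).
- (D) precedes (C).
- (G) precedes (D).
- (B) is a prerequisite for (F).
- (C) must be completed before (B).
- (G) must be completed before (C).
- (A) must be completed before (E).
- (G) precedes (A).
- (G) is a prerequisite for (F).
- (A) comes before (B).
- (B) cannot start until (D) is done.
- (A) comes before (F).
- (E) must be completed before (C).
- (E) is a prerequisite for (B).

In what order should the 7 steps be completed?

Only (G) has no prerequisites, so it is first.
(A) is the only step now ready → (A).
(E) needed (A), now all done → (E).
(D) needed (A), (E) and (G), now all done → (D).
(C) is the only step now ready → (C).
That leaves (B) as the only ready step → (B).
(F) is the only step now ready → (F).

(G) (A) (E) (D) (C) (B) (F)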